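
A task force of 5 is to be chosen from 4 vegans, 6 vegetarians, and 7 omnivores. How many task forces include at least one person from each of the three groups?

4214

Total 5-person selections from all 17: C(17,5) = 6188.
Subtract selections that omit an entire group: no vegans → C(13,5) = 1287; no vegetarians → C(11,5) = 462; no omnivores → C(10,5) = 252.
Add back selections omitting two groups (i.e. drawn from a single group): C(4,5) + C(6,5) + C(7,5) = 27.
By inclusion–exclusion: 6188 − 2001 + 27 = 4214.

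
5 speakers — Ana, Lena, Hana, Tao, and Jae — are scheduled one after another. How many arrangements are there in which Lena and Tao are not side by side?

Of the 5! = 120 arrangements, those with Lena and Tao adjacent number 2 × 4! = 48 (treat the pair as a block with 2 internal orders).
So 120 − 48 = 72 arrangements keep them apart.

72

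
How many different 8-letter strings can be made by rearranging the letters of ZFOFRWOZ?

5040

Letter multiplicities in ZFOFRWOZ: F×2, O×2, R×1, W×1, Z×2.
So there are 8! / (2!·2!·2!) = 5040 distinguishable arrangements.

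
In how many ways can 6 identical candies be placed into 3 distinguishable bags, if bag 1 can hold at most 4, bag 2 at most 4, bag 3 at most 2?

Without the upper bounds there are C(8,2) = 28 ways to split 6 among 3 bags.
Subtract solutions that violate a single cap (substitute x_i' = x_i − (cap_i+1)): x_1 ≥ 5 gives C(3,2) = 3; x_2 ≥ 5 gives C(3,2) = 3; x_3 ≥ 3 gives C(5,2) = 10. Together 16.
No two caps can be exceeded simultaneously, so the pair terms are all 0.
By inclusion–exclusion the count is 28 − 16 + 0 = 12.

12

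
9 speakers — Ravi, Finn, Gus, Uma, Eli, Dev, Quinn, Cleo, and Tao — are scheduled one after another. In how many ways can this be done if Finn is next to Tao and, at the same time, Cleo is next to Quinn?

Treat {Finn,Tao} as one block (2 orders) and {Cleo,Quinn} as another (2 orders).
That leaves 7 units to arrange: 2 × 2 × 7! = 4 × 5040 = 20160.

20160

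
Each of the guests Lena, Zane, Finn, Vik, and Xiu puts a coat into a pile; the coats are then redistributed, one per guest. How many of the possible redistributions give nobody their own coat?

44

This is the derangement count D_5: permutations of 5 items with no fixed point.
By inclusion–exclusion this is Σ_{j=0}^{5} (−1)^j C(5,j)·(5−j)!.
Computing: 120 − 120 + 60 − 20 + 5 − 1 = 44.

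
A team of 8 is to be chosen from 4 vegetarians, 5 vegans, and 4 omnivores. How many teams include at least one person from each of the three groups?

1268

Total 8-person selections from all 13: C(13,8) = 1287.
Subtract selections that omit an entire group: no vegetarians → C(9,8) = 9; no vegans → C(8,8) = 1; no omnivores → C(9,8) = 9.
Add back selections omitting two groups (i.e. drawn from a single group): C(4,8) + C(5,8) + C(4,8) = 0.
By inclusion–exclusion: 1287 − 19 + 0 = 1268.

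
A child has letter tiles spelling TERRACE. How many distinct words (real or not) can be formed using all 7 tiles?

1260

The 7 letters of TERRACE have repeats: E appearing twice and R appearing twice.
Dividing 7! = 5040 by 2!·2! = 4 for the repeated letters gives 1260.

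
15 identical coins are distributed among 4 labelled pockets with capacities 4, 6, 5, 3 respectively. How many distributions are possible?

Without the upper bounds there are C(18,3) = 816 ways to split 15 among 4 pockets.
Subtract solutions that violate a single cap (substitute x_i' = x_i − (cap_i+1)): x_1 ≥ 5 gives C(13,3) = 286; x_2 ≥ 7 gives C(11,3) = 165; x_3 ≥ 6 gives C(12,3) = 220; x_4 ≥ 4 gives C(14,3) = 364. Together 1035.
Add back pairs where two caps are both exceeded: 20 + 35 + 84 + 10 + 35 + 56 = 240.
Subtract triples: 0 + 0 + 1 + 0 = 1.
By inclusion–exclusion the count is 816 − 1035 + 240 − 1 = 20.

20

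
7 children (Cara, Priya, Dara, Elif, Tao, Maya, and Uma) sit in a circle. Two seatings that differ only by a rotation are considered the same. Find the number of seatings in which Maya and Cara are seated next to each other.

Glue Maya and Cara into a block (2 internal orders). Seating 6 units around a circle gives (5)! arrangements.
So 2 × (5)! = 2 × 120 = 240.

240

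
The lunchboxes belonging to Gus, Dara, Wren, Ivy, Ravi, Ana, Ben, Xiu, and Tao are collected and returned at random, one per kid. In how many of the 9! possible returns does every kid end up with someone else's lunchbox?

This is the derangement count D_9: permutations of 9 items with no fixed point.
By inclusion–exclusion this is Σ_{j=0}^{9} (−1)^j C(9,j)·(9−j)!.
Computing: 362880 − 362880 + 181440 − 60480 + 15120 − 3024 + 504 − 72 + 9 − 1 = 133496.

133496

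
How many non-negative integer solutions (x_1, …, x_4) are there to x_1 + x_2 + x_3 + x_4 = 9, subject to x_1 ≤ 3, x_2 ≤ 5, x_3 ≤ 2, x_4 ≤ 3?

29

By stars and bars, unrestricted non-negative solutions to x_1+…+x_4 = 9 number C(9+3,3) = 220.
Subtract solutions that violate a single cap (substitute x_i' = x_i − (cap_i+1)): x_1 ≥ 4 gives C(8,3) = 56; x_2 ≥ 6 gives C(6,3) = 20; x_3 ≥ 3 gives C(9,3) = 84; x_4 ≥ 4 gives C(8,3) = 56. Together 216.
Add back pairs where two caps are both exceeded: 0 + 10 + 4 + 1 + 0 + 10 = 25.
By inclusion–exclusion the count is 220 − 216 + 25 = 29.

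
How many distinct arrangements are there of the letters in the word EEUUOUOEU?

1260

The 9 letters of EEUUOUOEU have repeats: E appearing 3 times, O appearing twice, and U appearing 4 times.
So there are 9! / (4!·3!·2!) = 1260 distinguishable arrangements.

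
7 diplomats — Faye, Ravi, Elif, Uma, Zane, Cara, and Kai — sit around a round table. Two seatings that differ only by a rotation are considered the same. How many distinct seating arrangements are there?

Around a circle, 7 distinct people have 7!/7 = (6)! = 720 rotationally distinct seatings.

720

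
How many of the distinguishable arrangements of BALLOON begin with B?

180

Fix B in the first position and arrange the remaining 6 letters.
Those 6 letters have L appearing twice and O appearing twice, giving (6)!/(2!·2!) = 180.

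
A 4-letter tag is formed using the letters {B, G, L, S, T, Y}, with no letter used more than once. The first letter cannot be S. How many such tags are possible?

300

The first letter has 6−1 = 5 choices (anything except S).
The remaining 3 letters are filled from the other 5 symbols without repetition: 5 × 4 × 3 = 60.
Total: 5 × 60 = 300.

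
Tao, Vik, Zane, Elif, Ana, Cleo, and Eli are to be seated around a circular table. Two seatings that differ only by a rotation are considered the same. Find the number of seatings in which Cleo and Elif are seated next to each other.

Glue Cleo and Elif into a block (2 internal orders). Seating 6 units around a circle gives (5)! arrangements.
So 2 × (5)! = 2 × 120 = 240.

240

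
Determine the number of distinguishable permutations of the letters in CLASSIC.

1260

CLASSIC has 7 letters with C appearing twice and S appearing twice.
The number of distinct arrangements is 7!/(2!·2!) = 5040/4 = 1260.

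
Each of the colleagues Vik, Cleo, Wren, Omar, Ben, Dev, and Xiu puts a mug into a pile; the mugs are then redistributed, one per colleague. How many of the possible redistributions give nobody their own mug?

1854

Count assignments avoiding every fixed point. For any j of the 7 colleagues fixed to their own mug, the other 7−j can be arranged in (7−j)! ways.
By inclusion–exclusion this is Σ_{j=0}^{7} (−1)^j C(7,j)·(7−j)!.
Computing: 5040 − 5040 + 2520 − 840 + 210 − 42 + 7 − 1 = 1854.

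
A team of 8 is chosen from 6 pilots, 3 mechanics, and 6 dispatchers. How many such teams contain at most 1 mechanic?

2871

Split by how many mechanics are chosen (0 through 1).
Sum: C(3,0)·C(12,8) + C(3,1)·C(12,7) = 495 + 2376 = 2871.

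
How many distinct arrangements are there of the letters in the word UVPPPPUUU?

The 9 letters of UVPPPPUUU have repeats: P appearing 4 times and U appearing 4 times.
The number of distinct arrangements is 9!/(4!·4!) = 362880/576 = 630.

630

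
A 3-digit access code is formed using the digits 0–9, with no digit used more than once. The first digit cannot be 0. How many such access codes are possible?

The first digit has 10−1 = 9 choices (anything except 0).
The remaining 2 digits are filled from the other 9 symbols without repetition: 9 × 8 = 72.
Total: 9 × 72 = 648.

648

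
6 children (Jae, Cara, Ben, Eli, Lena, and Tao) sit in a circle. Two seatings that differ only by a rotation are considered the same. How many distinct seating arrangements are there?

120

Fix one person's seat to break rotational symmetry; the remaining 5 people can be arranged in (5)! = 120 ways.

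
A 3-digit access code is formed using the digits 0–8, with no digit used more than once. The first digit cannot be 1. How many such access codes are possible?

The first digit has 9−1 = 8 choices (anything except 1).
The remaining 2 digits are filled from the other 8 symbols without repetition: 8 × 7 = 56.
Total: 8 × 56 = 448.

448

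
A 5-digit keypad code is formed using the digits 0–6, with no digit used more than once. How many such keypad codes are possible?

2520

With no repetition, fill the 5 digits in order: 7 choices, then 6, down to 3.
7 × 6 × 5 × 4 × 3 = 2520.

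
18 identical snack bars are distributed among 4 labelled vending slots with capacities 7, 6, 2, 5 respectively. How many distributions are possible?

10

Ignoring the caps, the number of non-negative solutions to x_1+…+x_4 = 18 is C(21,3) = 1330.
Subtract solutions that violate a single cap (substitute x_i' = x_i − (cap_i+1)): x_1 ≥ 8 gives C(13,3) = 286; x_2 ≥ 7 gives C(14,3) = 364; x_3 ≥ 3 gives C(18,3) = 816; x_4 ≥ 6 gives C(15,3) = 455. Together 1921.
Add back pairs where two caps are both exceeded: 20 + 120 + 35 + 165 + 56 + 220 = 616.
Subtract triples: 1 + 0 + 4 + 10 = 15.
By inclusion–exclusion the count is 1330 − 1921 + 616 − 15 = 10.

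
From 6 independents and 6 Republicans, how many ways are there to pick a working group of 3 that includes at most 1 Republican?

Split by how many Republicans are chosen (0 through 1).
Sum: C(6,0)·C(6,3) + C(6,1)·C(6,2) = 20 + 90 = 110.

110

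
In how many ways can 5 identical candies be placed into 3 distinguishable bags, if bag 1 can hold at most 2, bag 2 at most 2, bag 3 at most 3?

Ignoring the caps, the number of non-negative solutions to x_1+…+x_3 = 5 is C(7,2) = 21.
Subtract solutions that violate a single cap (substitute x_i' = x_i − (cap_i+1)): x_1 ≥ 3 gives C(4,2) = 6; x_2 ≥ 3 gives C(4,2) = 6; x_3 ≥ 4 gives C(3,2) = 3. Together 15.
No two caps can be exceeded simultaneously, so the pair terms are all 0.
By inclusion–exclusion the count is 21 − 15 + 0 = 6.

6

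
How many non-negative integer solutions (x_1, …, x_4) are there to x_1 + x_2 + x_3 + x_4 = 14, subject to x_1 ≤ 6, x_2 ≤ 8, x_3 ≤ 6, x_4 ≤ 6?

267

Ignoring the caps, the number of non-negative solutions to x_1+…+x_4 = 14 is C(17,3) = 680.
Subtract solutions that violate a single cap (substitute x_i' = x_i − (cap_i+1)): x_1 ≥ 7 gives C(10,3) = 120; x_2 ≥ 9 gives C(8,3) = 56; x_3 ≥ 7 gives C(10,3) = 120; x_4 ≥ 7 gives C(10,3) = 120. Together 416.
Add back pairs where two caps are both exceeded: 0 + 1 + 1 + 0 + 0 + 1 = 3.
By inclusion–exclusion the count is 680 − 416 + 3 = 267.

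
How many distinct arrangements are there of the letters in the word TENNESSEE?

The 9 letters of TENNESSEE have repeats: E appearing 4 times, N appearing twice, and S appearing twice.
Dividing 9! = 362880 by 4!·2!·2! = 96 for the repeated letters gives 3780.

3780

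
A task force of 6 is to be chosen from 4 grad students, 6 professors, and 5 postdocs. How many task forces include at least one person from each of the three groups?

4250

Total 6-person selections from all 15: C(15,6) = 5005.
Selections missing a whole group: no grad students → C(11,6) = 462; no professors → C(9,6) = 84; no postdocs → C(10,6) = 210.
Add back selections omitting two groups (i.e. drawn from a single group): C(4,6) + C(6,6) + C(5,6) = 1.
By inclusion–exclusion: 5005 − 756 + 1 = 4250.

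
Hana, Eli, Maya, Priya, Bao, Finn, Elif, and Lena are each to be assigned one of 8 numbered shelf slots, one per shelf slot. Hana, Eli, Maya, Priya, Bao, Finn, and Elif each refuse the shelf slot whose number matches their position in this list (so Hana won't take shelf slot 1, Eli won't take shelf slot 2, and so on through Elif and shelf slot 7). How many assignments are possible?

16687

Let Aᵢ (for 1 ≤ i ≤ 7) be the placements that put person i in their forbidden shelf slot. Any j of these fix j positions, leaving (8−j)! ways to fill the rest, and there are C(7,j) ways to pick which j.
By inclusion–exclusion, the number of valid placements is Σ_{j=0}^{7} (−1)^j C(7,j)·(8−j)!.
Computing: 40320 − 35280 + 15120 − 4200 + 840 − 126 + 14 − 1 = 16687.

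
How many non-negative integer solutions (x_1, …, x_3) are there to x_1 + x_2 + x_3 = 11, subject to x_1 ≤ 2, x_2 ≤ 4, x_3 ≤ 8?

9

Ignoring the caps, the number of non-negative solutions to x_1+…+x_3 = 11 is C(13,2) = 78.
Subtract solutions that violate a single cap (substitute x_i' = x_i − (cap_i+1)): x_1 ≥ 3 gives C(10,2) = 45; x_2 ≥ 5 gives C(8,2) = 28; x_3 ≥ 9 gives C(4,2) = 6. Together 79.
Add back pairs where two caps are both exceeded: 10 + 0 + 0 = 10.
By inclusion–exclusion the count is 78 − 79 + 10 = 9.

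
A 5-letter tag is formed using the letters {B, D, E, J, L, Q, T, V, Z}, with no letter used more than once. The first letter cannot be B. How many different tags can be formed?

The first letter has 9−1 = 8 choices (anything except B).
The remaining 4 letters are filled from the other 8 symbols without repetition: 8 × 7 × 6 × 5 = 1680.
Total: 8 × 1680 = 13440.

13440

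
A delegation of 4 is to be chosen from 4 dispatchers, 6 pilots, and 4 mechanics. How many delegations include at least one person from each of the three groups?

Total 4-person selections from all 14: C(14,4) = 1001.
Subtract selections that omit an entire group: no dispatchers → C(10,4) = 210; no pilots → C(8,4) = 70; no mechanics → C(10,4) = 210.
Add back selections omitting two groups (i.e. drawn from a single group): C(4,4) + C(6,4) + C(4,4) = 17.
By inclusion–exclusion: 1001 − 490 + 17 = 528.

528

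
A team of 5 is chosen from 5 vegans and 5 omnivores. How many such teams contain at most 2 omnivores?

Split by how many omnivores are chosen (0 through 2).
Sum: C(5,0)·C(5,5) + C(5,1)·C(5,4) + C(5,2)·C(5,3) = 1 + 25 + 100 = 126.

126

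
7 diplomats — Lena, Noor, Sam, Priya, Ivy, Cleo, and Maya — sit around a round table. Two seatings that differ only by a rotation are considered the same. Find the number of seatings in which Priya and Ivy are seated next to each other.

240

Treat {Priya, Ivy} as one unit (2 internal orders) and seat the resulting 6 units around the table: (5)! circular arrangements.
So 2 × (5)! = 2 × 120 = 240.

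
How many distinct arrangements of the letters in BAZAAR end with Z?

With the last slot taken by Z, it remains to arrange the other 5 letters (BAAAR).
Those 5 letters have A appearing 3 times, giving (5)!/(3!) = 20.

20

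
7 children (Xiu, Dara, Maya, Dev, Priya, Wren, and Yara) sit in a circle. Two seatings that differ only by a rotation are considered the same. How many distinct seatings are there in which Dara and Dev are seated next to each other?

Glue Dara and Dev into a block (2 internal orders). Seating 6 units around a circle gives (5)! arrangements.
So 2 × (5)! = 2 × 120 = 240.

240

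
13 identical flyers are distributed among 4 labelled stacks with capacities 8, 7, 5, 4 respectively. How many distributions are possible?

195

Without the upper bounds there are C(16,3) = 560 ways to split 13 among 4 stacks.
Subtract solutions that violate a single cap (substitute x_i' = x_i − (cap_i+1)): x_1 ≥ 9 gives C(7,3) = 35; x_2 ≥ 8 gives C(8,3) = 56; x_3 ≥ 6 gives C(10,3) = 120; x_4 ≥ 5 gives C(11,3) = 165. Together 376.
Add back pairs where two caps are both exceeded: 0 + 0 + 0 + 0 + 1 + 10 = 11.
By inclusion–exclusion the count is 560 − 376 + 11 = 195.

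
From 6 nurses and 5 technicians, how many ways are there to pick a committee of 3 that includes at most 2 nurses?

145

Split by how many nurses are chosen (0 through 2).
Sum: C(6,0)·C(5,3) + C(6,1)·C(5,2) + C(6,2)·C(5,1) = 10 + 60 + 75 = 145.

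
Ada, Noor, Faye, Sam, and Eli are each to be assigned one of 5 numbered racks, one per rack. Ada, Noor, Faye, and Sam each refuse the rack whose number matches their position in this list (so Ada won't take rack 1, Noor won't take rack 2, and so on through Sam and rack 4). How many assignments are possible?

Let Aᵢ (for 1 ≤ i ≤ 4) be the placements that put person i in their forbidden rack. Any j of these fix j positions, leaving (5−j)! ways to fill the rest, and there are C(4,j) ways to pick which j.
By inclusion–exclusion, the number of valid placements is Σ_{j=0}^{4} (−1)^j C(4,j)·(5−j)!.
Computing: 120 − 96 + 36 − 8 + 1 = 53.

53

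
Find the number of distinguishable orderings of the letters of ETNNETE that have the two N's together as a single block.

60

Treat the 2 copies of N as a single block. The multiset to arrange is then {NN, E, E, E, T, T}, 6 items in all.
That gives (6)!/(3!·2!) = 60 arrangements.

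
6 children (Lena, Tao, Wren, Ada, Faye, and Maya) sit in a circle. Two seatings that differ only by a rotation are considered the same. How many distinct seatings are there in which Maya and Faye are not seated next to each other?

72

Without the restriction there are (5)! = 120 seatings.
Seatings with Maya beside Faye: treat them as a block with 2 internal orders, giving 2 × (4)! = 48.
Subtracting, 120 − 48 = 72.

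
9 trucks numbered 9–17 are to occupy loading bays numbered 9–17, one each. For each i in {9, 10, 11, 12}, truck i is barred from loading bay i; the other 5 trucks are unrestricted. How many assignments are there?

229080

Let Aᵢ (for 9 ≤ i ≤ 12) be the placements that put truck i in its forbidden loading bay. Any j of these fix j positions, leaving (9−j)! ways to fill the rest, and there are C(4,j) ways to pick which j.
By inclusion–exclusion, the number of valid placements is Σ_{j=0}^{4} (−1)^j C(4,j)·(9−j)!.
Computing: 362880 − 161280 + 30240 − 2880 + 120 = 229080.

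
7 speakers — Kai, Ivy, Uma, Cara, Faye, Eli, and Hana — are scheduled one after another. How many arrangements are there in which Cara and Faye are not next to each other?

3600

Of the 7! = 5040 arrangements, those with Cara and Faye adjacent number 2 × 6! = 1440 (treat the pair as a block with 2 internal orders).
So 5040 − 1440 = 3600 arrangements keep them apart.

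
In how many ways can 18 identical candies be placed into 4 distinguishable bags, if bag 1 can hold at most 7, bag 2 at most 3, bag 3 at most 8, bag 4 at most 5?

By stars and bars, unrestricted non-negative solutions to x_1+…+x_4 = 18 number C(18+3,3) = 1330.
Subtract solutions that violate a single cap (substitute x_i' = x_i − (cap_i+1)): x_1 ≥ 8 gives C(13,3) = 286; x_2 ≥ 4 gives C(17,3) = 680; x_3 ≥ 9 gives C(12,3) = 220; x_4 ≥ 6 gives C(15,3) = 455. Together 1641.
Add back pairs where two caps are both exceeded: 84 + 4 + 35 + 56 + 165 + 20 = 364.
Subtract triples: 0 + 1 + 0 + 0 = 1.
By inclusion–exclusion the count is 1330 − 1641 + 364 − 1 = 52.

52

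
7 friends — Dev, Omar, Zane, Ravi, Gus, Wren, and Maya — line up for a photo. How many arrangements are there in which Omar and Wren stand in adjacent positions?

Place the 5 others and the Omar-Wren pair as 6 objects in a line; the pair has 2 internal arrangements.
That gives 2 × 6! = 2 × 720 = 1440.

1440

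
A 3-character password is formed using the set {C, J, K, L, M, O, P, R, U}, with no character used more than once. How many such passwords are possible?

With no repetition, fill the 3 characters in order: 9 choices, then 8, down to 7.
9 × 8 × 7 = 504.

504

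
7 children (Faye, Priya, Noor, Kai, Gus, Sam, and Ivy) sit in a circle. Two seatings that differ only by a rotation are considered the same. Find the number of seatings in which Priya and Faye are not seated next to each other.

Without the restriction there are (6)! = 720 seatings.
Those with Priya next to Faye: fuse the pair into one unit and seat 6 units around a circle — 2·(5)! = 240.
Subtracting, 720 − 240 = 480.

480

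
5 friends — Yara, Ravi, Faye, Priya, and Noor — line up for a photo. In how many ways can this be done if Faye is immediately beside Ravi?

Glue Faye and Ravi into one block (2 internal orders), leaving 4 units to arrange in a row.
That gives 2 × 4! = 2 × 24 = 48.

48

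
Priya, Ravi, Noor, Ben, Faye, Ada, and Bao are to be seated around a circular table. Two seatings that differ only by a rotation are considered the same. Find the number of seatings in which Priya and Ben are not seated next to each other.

Without the restriction there are (6)! = 720 seatings.
Those with Priya next to Ben: fuse the pair into one unit and seat 6 units around a circle — 2·(5)! = 240.
Subtracting, 720 − 240 = 480.

480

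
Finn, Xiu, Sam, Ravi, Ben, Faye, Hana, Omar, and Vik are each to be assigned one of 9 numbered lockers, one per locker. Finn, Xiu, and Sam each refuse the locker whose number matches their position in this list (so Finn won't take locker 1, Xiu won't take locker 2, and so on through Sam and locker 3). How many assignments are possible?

Let Aᵢ (for i ∈ {1, 2, 3}) be the placements that put person i in their forbidden locker. Any j of these fix j positions, leaving (9−j)! ways to fill the rest, and there are C(3,j) ways to pick which j.
By inclusion–exclusion, the number of valid placements is Σ_{j=0}^{3} (−1)^j C(3,j)·(9−j)!.
Computing: 362880 − 120960 + 15120 − 720 = 256320.

256320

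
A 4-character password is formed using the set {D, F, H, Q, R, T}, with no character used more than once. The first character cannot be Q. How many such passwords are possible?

300

The first character has 6−1 = 5 choices (anything except Q).
The remaining 3 characters are filled from the other 5 symbols without repetition: 5 × 4 × 3 = 60.
Total: 5 × 60 = 300.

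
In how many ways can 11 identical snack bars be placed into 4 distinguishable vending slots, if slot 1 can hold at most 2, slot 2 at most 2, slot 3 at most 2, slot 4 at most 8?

17

By stars and bars, unrestricted non-negative solutions to x_1+…+x_4 = 11 number C(11+3,3) = 364.
Subtract solutions that violate a single cap (substitute x_i' = x_i − (cap_i+1)): x_1 ≥ 3 gives C(11,3) = 165; x_2 ≥ 3 gives C(11,3) = 165; x_3 ≥ 3 gives C(11,3) = 165; x_4 ≥ 9 gives C(5,3) = 10. Together 505.
Add back pairs where two caps are both exceeded: 56 + 56 + 0 + 56 + 0 + 0 = 168.
Subtract triples: 10 + 0 + 0 + 0 = 10.
By inclusion–exclusion the count is 364 − 505 + 168 − 10 = 17.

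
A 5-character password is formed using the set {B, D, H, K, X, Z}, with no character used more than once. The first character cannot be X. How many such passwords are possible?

600

The first character has 6−1 = 5 choices (anything except X).
The remaining 4 characters are filled from the other 5 symbols without repetition: 5 × 4 × 3 × 2 = 120.
Total: 5 × 120 = 600.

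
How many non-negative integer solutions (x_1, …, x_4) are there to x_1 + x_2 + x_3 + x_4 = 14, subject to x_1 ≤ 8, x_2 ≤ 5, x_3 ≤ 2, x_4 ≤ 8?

115

By stars and bars, unrestricted non-negative solutions to x_1+…+x_4 = 14 number C(14+3,3) = 680.
Subtract solutions that violate a single cap (substitute x_i' = x_i − (cap_i+1)): x_1 ≥ 9 gives C(8,3) = 56; x_2 ≥ 6 gives C(11,3) = 165; x_3 ≥ 3 gives C(14,3) = 364; x_4 ≥ 9 gives C(8,3) = 56. Together 641.
Add back pairs where two caps are both exceeded: 0 + 10 + 0 + 56 + 0 + 10 = 76.
By inclusion–exclusion the count is 680 − 641 + 76 = 115.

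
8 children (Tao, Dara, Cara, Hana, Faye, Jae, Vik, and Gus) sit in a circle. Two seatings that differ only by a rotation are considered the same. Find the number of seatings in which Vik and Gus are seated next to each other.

1440

Treat {Vik, Gus} as one unit (2 internal orders) and seat the resulting 7 units around the table: (6)! circular arrangements.
So 2 × (6)! = 2 × 720 = 1440.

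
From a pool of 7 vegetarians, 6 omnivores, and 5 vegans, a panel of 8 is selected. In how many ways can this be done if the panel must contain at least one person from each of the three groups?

Unrestricted: C(18,8) = 43758 ways to pick any 8 of the 18.
Subtract selections that omit an entire group: no vegetarians → C(11,8) = 165; no omnivores → C(12,8) = 495; no vegans → C(13,8) = 1287.
Add back selections omitting two groups (i.e. drawn from a single group): C(7,8) + C(6,8) + C(5,8) = 0.
By inclusion–exclusion: 43758 − 1947 + 0 = 41811.

41811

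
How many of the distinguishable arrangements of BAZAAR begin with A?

60

With the first slot taken by A, it remains to arrange the other 5 letters (BZAAR).
Those 5 letters have A appearing twice, giving (5)!/(2!) = 60.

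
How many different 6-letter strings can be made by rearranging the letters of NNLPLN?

60

NNLPLN has 6 letters with L appearing twice and N appearing 3 times.
The number of distinct arrangements is 6!/(3!·2!) = 720/12 = 60.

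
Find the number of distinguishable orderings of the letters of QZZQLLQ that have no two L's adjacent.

150

Total arrangements of QZZQLLQ: 7!/(3!·2!·2!) = 210.
If the two L's are adjacent, glue them into one block, leaving 6 items to arrange: (6)!/(3!·2!) = 60 ways.
Hence 210 − 60 = 150.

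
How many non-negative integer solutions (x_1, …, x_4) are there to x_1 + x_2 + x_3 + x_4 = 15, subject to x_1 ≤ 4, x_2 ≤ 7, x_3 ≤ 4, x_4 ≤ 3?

20

By stars and bars, unrestricted non-negative solutions to x_1+…+x_4 = 15 number C(15+3,3) = 816.
Subtract solutions that violate a single cap (substitute x_i' = x_i − (cap_i+1)): x_1 ≥ 5 gives C(13,3) = 286; x_2 ≥ 8 gives C(10,3) = 120; x_3 ≥ 5 gives C(13,3) = 286; x_4 ≥ 4 gives C(14,3) = 364. Together 1056.
Add back pairs where two caps are both exceeded: 10 + 56 + 84 + 10 + 20 + 84 = 264.
Subtract triples: 0 + 0 + 4 + 0 = 4.
By inclusion–exclusion the count is 816 − 1056 + 264 − 4 = 20.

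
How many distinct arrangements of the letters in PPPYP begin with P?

With the first slot taken by P, it remains to arrange the other 4 letters (PPYP).
Those 4 letters have P appearing 3 times, giving (4)!/(3!) = 4.

4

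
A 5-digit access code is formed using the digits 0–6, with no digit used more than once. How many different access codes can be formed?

2520

This is a permutation of 5 out of 7: P(7,5) = 7!/2!.
That product is 7 × 6 × 5 × 4 × 3 = 2520.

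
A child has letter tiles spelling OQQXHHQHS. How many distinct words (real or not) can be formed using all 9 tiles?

Letter multiplicities in OQQXHHQHS: H×3, O×1, Q×3, S×1, X×1.
So there are 9! / (3!·3!) = 10080 distinguishable arrangements.

10080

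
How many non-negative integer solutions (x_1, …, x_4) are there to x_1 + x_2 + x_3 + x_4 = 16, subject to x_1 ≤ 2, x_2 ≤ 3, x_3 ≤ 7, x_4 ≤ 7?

Ignoring the caps, the number of non-negative solutions to x_1+…+x_4 = 16 is C(19,3) = 969.
Subtract solutions that violate a single cap (substitute x_i' = x_i − (cap_i+1)): x_1 ≥ 3 gives C(16,3) = 560; x_2 ≥ 4 gives C(15,3) = 455; x_3 ≥ 8 gives C(11,3) = 165; x_4 ≥ 8 gives C(11,3) = 165. Together 1345.
Add back pairs where two caps are both exceeded: 220 + 56 + 56 + 35 + 35 + 1 = 403.
Subtract triples: 4 + 4 + 0 + 0 = 8.
By inclusion–exclusion the count is 969 − 1345 + 403 − 8 = 19.

19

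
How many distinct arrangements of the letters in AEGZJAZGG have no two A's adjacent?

11760

Total arrangements of AEGZJAZGG: 9!/(3!·2!·2!) = 15120.
If the two A's are adjacent, glue them into one block, leaving 8 items to arrange: (8)!/(3!·2!) = 3360 ways.
Hence 15120 − 3360 = 11760.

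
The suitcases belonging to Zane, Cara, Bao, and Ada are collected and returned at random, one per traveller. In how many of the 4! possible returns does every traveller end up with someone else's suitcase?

9

Count assignments avoiding every fixed point. For any j of the 4 travellers fixed to their own suitcase, the other 4−j can be arranged in (4−j)! ways.
By inclusion–exclusion this is Σ_{j=0}^{4} (−1)^j C(4,j)·(4−j)!.
Computing: 24 − 24 + 12 − 4 + 1 = 9.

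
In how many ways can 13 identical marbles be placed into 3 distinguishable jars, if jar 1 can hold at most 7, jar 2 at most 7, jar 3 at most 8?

48

Without the upper bounds there are C(15,2) = 105 ways to split 13 among 3 jars.
Subtract solutions that violate a single cap (substitute x_i' = x_i − (cap_i+1)): x_1 ≥ 8 gives C(7,2) = 21; x_2 ≥ 8 gives C(7,2) = 21; x_3 ≥ 9 gives C(6,2) = 15. Together 57.
No two caps can be exceeded simultaneously, so the pair terms are all 0.
By inclusion–exclusion the count is 105 − 57 + 0 = 48.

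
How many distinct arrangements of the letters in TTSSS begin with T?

4

With the first slot taken by T, it remains to arrange the other 4 letters (TSSS).
Those 4 letters have S appearing 3 times, giving (4)!/(3!) = 4.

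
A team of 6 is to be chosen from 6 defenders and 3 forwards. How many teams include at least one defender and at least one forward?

83

Total 6-person selections from all 9: C(9,6) = 84.
Selections missing a whole group: no defenders → C(3,6) = 0; no forwards → C(6,6) = 1.
Both groups omitted at once is impossible, so 84 − 1 = 83.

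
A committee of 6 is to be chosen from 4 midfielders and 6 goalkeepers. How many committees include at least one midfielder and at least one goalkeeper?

Total 6-person selections from all 10: C(10,6) = 210.
Selections missing a whole group: no midfielders → C(6,6) = 1; no goalkeepers → C(4,6) = 0.
Both groups omitted at once is impossible, so 210 − 1 = 209.

209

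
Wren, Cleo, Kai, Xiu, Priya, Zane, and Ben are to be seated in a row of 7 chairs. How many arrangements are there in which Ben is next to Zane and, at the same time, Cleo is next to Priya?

Treat {Ben,Zane} as one block (2 orders) and {Cleo,Priya} as another (2 orders).
That leaves 5 units to arrange: 2 × 2 × 5! = 4 × 120 = 480.

480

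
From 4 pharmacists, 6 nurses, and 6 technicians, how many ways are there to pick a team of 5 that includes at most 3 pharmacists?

4356

Split by how many pharmacists are chosen (0 through 3).
Sum: C(4,0)·C(12,5) + C(4,1)·C(12,4) + C(4,2)·C(12,3) + C(4,3)·C(12,2) = 792 + 1980 + 1320 + 264 = 4356.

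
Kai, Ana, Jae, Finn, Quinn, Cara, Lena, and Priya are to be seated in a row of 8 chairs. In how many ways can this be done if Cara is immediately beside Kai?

Place the 6 others and the Cara-Kai pair as 7 objects in a line; the pair has 2 internal arrangements.
So the count is 2·(7)! = 10080.

10080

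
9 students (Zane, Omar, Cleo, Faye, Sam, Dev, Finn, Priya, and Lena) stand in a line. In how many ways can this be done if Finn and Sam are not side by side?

Of the 9! = 362880 arrangements, those with Finn and Sam adjacent number 2 × 8! = 80640 (treat the pair as a block with 2 internal orders).
So 362880 − 80640 = 282240 arrangements keep them apart.

282240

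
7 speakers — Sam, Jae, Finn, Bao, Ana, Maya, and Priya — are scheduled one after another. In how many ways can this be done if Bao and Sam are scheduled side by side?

1440

Place the 5 others and the Bao-Sam pair as 6 objects in a line; the pair has 2 internal arrangements.
That gives 2 × 6! = 2 × 720 = 1440.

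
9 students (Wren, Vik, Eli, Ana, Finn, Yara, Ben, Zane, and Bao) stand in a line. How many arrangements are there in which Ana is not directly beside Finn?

282240

There are 9! = 362880 arrangements in all. If Ana and Finn are adjacent, merging them into one block gives 2·(8)! = 80640 arrangements.
Complementary counting: 362880 − 80640 = 282240.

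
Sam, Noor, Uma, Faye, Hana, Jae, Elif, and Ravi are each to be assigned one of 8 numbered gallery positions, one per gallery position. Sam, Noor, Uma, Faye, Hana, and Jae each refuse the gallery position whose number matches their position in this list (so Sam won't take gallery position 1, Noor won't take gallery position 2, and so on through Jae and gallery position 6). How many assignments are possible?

Let Aᵢ (for 1 ≤ i ≤ 6) be the placements that put person i in their forbidden gallery position. Any j of these fix j positions, leaving (8−j)! ways to fill the rest, and there are C(6,j) ways to pick which j.
By inclusion–exclusion, the number of valid placements is Σ_{j=0}^{6} (−1)^j C(6,j)·(8−j)!.
Computing: 40320 − 30240 + 10800 − 2400 + 360 − 36 + 2 = 18806.

18806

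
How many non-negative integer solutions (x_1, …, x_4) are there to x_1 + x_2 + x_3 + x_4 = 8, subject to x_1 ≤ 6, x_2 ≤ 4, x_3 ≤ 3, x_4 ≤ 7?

105

Ignoring the caps, the number of non-negative solutions to x_1+…+x_4 = 8 is C(11,3) = 165.
Subtract solutions that violate a single cap (substitute x_i' = x_i − (cap_i+1)): x_1 ≥ 7 gives C(4,3) = 4; x_2 ≥ 5 gives C(6,3) = 20; x_3 ≥ 4 gives C(7,3) = 35; x_4 ≥ 8 gives C(3,3) = 1. Together 60.
No two caps can be exceeded simultaneously, so the pair terms are all 0.
By inclusion–exclusion the count is 165 − 60 + 0 = 105.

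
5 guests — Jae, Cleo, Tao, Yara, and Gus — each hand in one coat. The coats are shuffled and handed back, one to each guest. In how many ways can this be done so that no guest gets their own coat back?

Let Aᵢ be the assignments in which guest i gets their own coat. We want the size of the complement of A₁∪…∪A_5.
By inclusion–exclusion this is Σ_{j=0}^{5} (−1)^j C(5,j)·(5−j)!.
Computing: 120 − 120 + 60 − 20 + 5 − 1 = 44.

44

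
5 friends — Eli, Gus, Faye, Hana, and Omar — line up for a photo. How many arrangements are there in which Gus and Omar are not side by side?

There are 5! = 120 arrangements in all. If Gus and Omar are adjacent, merging them into one block gives 2·(4)! = 48 arrangements.
Complementary counting: 120 − 48 = 72.

72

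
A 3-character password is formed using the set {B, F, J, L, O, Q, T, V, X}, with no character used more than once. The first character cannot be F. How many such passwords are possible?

448

The first character has 9−1 = 8 choices (anything except F).
The remaining 2 characters are filled from the other 8 symbols without repetition: 8 × 7 = 56.
Total: 8 × 56 = 448.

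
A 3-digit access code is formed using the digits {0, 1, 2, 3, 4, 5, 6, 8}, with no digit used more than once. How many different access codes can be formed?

336

Choose and order 3 of the 8 symbols: the first digit has 8 options, the next 7, then 6.
8 × 7 × 6 = 336.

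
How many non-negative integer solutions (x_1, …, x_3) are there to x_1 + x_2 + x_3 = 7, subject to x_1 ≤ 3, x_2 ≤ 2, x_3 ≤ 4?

Without the upper bounds there are C(9,2) = 36 ways to split 7 among 3 variables.
Subtract solutions that violate a single cap (substitute x_i' = x_i − (cap_i+1)): x_1 ≥ 4 gives C(5,2) = 10; x_2 ≥ 3 gives C(6,2) = 15; x_3 ≥ 5 gives C(4,2) = 6. Together 31.
Add back pairs where two caps are both exceeded: 1 + 0 + 0 = 1.
By inclusion–exclusion the count is 36 − 31 + 1 = 6.

6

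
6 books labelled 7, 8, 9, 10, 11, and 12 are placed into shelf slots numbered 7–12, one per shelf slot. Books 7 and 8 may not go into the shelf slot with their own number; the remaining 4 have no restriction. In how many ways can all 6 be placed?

504

Let Aᵢ (for i ∈ {7, 8}) be the placements that put book i in its forbidden shelf slot. Any j of these fix j positions, leaving (6−j)! ways to fill the rest, and there are C(2,j) ways to pick which j.
By inclusion–exclusion, the number of valid placements is Σ_{j=0}^{2} (−1)^j C(2,j)·(6−j)!.
Computing: 720 − 240 + 24 = 504.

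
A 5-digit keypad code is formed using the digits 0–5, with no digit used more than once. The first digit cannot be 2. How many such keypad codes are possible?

600

The first digit has 6−1 = 5 choices (anything except 2).
The remaining 4 digits are filled from the other 5 symbols without repetition: 5 × 4 × 3 × 2 = 120.
Total: 5 × 120 = 600.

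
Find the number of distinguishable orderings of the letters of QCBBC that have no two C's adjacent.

There are 5!/(2!·2!) = 30 arrangements of QCBBC in total.
Arrangements with the C's together: treat CC as one letter, giving (4)!/(2!) = 12.
Hence 30 − 12 = 18.

18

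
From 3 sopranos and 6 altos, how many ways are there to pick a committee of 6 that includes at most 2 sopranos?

64

Split by how many sopranos are chosen (0 through 2).
Sum: C(3,0)·C(6,6) + C(3,1)·C(6,5) + C(3,2)·C(6,4) = 1 + 18 + 45 = 64.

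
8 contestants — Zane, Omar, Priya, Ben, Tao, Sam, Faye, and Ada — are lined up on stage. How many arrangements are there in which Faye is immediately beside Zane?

Treat {Faye, Zane} as a single unit. There are 7 units to order, and the pair itself can be ordered 2 ways.
So the count is 2·(7)! = 10080.

10080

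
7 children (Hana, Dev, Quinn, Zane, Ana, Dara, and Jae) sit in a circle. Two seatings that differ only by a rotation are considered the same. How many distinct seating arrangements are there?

720

Seat Hana anywhere (absorbing the rotational symmetry), then permute the other 6: (6)! = 720.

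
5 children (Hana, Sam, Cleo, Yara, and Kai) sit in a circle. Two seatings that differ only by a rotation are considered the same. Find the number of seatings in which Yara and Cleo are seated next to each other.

Glue Yara and Cleo into a block (2 internal orders). Seating 4 units around a circle gives (3)! arrangements.
So 2 × (3)! = 2 × 6 = 12.

12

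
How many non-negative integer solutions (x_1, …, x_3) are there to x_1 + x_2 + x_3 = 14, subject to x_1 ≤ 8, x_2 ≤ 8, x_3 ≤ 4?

Ignoring the caps, the number of non-negative solutions to x_1+…+x_3 = 14 is C(16,2) = 120.
Subtract solutions that violate a single cap (substitute x_i' = x_i − (cap_i+1)): x_1 ≥ 9 gives C(7,2) = 21; x_2 ≥ 9 gives C(7,2) = 21; x_3 ≥ 5 gives C(11,2) = 55. Together 97.
Add back pairs where two caps are both exceeded: 0 + 1 + 1 = 2.
By inclusion–exclusion the count is 120 − 97 + 2 = 25.

25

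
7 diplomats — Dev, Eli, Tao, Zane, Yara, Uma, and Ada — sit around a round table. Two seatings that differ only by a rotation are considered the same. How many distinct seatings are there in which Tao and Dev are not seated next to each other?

480

Without the restriction there are (6)! = 720 seatings.
Seatings with Tao beside Dev: treat them as a block with 2 internal orders, giving 2 × (5)! = 240.
Subtracting, 720 − 240 = 480.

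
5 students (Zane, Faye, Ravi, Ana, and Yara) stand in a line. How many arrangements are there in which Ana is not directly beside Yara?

72

There are 5! = 120 arrangements in all. If Ana and Yara are adjacent, merging them into one block gives 2·(4)! = 48 arrangements.
So 120 − 48 = 72 arrangements keep them apart.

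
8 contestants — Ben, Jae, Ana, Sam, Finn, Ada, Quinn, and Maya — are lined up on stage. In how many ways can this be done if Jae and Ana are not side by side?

Of the 8! = 40320 arrangements, those with Jae and Ana adjacent number 2 × 7! = 10080 (treat the pair as a block with 2 internal orders).
So 40320 − 10080 = 30240 arrangements keep them apart.

30240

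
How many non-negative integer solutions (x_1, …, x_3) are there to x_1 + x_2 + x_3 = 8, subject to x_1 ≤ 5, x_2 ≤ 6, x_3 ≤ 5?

30

Without the upper bounds there are C(10,2) = 45 ways to split 8 among 3 variables.
Subtract solutions that violate a single cap (substitute x_i' = x_i − (cap_i+1)): x_1 ≥ 6 gives C(4,2) = 6; x_2 ≥ 7 gives C(3,2) = 3; x_3 ≥ 6 gives C(4,2) = 6. Together 15.
No two caps can be exceeded simultaneously, so the pair terms are all 0.
By inclusion–exclusion the count is 45 − 15 + 0 = 30.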